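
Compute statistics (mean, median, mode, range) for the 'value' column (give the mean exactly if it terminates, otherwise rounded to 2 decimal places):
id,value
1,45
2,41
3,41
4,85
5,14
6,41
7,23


Data: [45, 41, 41, 85, 14, 41, 23]
Count: 7
Sum: 290
Mean: 290/7 ≈ 41.43 (rounded to 2 decimal places)
Sorted: [14, 23, 41, 41, 41, 45, 85]
Median: 41.0
Mode: 41 (3 times)
Range: 85 - 14 = 71
Min: 14, Max: 85

mean≈41.43, median=41.0, mode=41, range=71


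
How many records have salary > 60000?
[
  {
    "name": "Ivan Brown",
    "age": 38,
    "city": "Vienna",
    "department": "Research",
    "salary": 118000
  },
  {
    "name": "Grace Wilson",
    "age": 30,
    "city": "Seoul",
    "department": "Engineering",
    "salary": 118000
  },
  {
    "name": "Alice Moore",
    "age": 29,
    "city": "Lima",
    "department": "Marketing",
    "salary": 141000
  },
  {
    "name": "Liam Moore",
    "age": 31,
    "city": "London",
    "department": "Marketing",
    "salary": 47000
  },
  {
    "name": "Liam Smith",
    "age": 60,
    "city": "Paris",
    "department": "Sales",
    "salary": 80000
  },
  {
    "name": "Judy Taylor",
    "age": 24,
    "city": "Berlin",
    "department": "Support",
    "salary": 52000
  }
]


Data: 6 records
Condition: salary > 60000

Checking each record:
  Ivan Brown: 118000 MATCH
  Grace Wilson: 118000 MATCH
  Alice Moore: 141000 MATCH
  Liam Moore: 47000
  Liam Smith: 80000 MATCH
  Judy Taylor: 52000

Count: 4

4


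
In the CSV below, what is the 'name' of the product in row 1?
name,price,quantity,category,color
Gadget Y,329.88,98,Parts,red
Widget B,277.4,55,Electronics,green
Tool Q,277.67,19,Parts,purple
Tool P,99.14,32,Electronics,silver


Query: Row 1 ('Gadget Y'), column 'name'
Value: Gadget Y

Gadget Y


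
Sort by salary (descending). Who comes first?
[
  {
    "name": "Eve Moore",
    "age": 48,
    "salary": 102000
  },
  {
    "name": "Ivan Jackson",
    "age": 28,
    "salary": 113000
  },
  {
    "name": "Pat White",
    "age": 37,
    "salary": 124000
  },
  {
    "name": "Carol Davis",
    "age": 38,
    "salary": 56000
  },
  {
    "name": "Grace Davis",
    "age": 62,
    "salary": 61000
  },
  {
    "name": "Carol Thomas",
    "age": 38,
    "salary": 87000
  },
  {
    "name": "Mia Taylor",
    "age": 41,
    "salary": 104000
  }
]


Sort by: salary (descending)

Sorted order:
  1. Pat White (salary = 124000)
  2. Ivan Jackson (salary = 113000)
  3. Mia Taylor (salary = 104000)
  4. Eve Moore (salary = 102000)
  5. Carol Thomas (salary = 87000)
  6. Grace Davis (salary = 61000)
  7. Carol Davis (salary = 56000)

First: Pat White

Pat White


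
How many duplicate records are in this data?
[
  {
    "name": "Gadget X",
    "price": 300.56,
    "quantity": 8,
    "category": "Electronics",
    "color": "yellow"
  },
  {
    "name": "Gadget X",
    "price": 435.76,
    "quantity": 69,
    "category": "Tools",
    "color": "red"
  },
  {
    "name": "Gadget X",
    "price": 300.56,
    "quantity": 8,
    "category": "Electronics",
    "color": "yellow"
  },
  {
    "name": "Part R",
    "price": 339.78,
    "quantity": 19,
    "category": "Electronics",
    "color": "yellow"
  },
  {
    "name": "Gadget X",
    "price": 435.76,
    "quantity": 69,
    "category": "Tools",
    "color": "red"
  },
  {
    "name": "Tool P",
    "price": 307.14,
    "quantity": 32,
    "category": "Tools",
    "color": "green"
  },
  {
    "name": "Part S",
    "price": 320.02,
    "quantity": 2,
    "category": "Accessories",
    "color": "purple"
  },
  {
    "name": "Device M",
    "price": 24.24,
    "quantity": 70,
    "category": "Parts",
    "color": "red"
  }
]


Checking 8 records for duplicates:

  Row 1: Gadget X ($300.56, qty 8)
  Row 2: Gadget X ($435.76, qty 69)
  Row 3: Gadget X ($300.56, qty 8) <-- DUPLICATE
  Row 4: Part R ($339.78, qty 19)
  Row 5: Gadget X ($435.76, qty 69) <-- DUPLICATE
  Row 6: Tool P ($307.14, qty 32)
  Row 7: Part S ($320.02, qty 2)
  Row 8: Device M ($24.24, qty 70)

Duplicates found: 2
Unique records: 6

2 duplicates, 6 unique


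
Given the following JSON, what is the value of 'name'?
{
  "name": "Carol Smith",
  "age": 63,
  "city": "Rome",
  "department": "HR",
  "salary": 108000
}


Looking up field 'name'
Value: Carol Smith

Carol Smith


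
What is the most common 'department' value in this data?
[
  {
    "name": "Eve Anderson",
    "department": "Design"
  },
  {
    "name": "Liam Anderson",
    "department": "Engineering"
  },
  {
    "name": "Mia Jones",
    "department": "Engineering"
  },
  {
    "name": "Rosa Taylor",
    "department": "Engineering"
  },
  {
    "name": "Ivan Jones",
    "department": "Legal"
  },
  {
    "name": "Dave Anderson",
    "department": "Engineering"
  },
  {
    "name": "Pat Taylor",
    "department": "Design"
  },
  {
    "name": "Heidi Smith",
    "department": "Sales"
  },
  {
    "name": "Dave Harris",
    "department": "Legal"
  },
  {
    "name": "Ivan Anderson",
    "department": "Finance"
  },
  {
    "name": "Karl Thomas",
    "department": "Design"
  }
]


Counting 'department' values across 11 records:

  Engineering: 4 ####
  Design: 3 ###
  Legal: 2 ##
  Sales: 1 #
  Finance: 1 #

Most common: Engineering (4 times)

Engineering (4 times)


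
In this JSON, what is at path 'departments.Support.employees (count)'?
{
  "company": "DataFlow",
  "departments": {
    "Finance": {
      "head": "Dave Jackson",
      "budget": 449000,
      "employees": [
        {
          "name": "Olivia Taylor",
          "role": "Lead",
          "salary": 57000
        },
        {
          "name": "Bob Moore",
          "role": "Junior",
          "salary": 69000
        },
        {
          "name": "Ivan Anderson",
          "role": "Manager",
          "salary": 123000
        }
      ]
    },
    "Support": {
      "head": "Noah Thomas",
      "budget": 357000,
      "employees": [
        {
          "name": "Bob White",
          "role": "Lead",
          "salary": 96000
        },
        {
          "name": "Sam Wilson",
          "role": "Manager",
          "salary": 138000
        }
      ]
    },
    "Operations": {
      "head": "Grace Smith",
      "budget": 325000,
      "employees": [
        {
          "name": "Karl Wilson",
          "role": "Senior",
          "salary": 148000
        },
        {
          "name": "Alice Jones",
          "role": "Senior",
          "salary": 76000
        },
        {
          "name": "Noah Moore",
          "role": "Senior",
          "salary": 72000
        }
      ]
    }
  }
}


Path: departments.Support.employees (count)

Navigate:
  -> departments
  -> Support
  -> employees (array, length 2)

2


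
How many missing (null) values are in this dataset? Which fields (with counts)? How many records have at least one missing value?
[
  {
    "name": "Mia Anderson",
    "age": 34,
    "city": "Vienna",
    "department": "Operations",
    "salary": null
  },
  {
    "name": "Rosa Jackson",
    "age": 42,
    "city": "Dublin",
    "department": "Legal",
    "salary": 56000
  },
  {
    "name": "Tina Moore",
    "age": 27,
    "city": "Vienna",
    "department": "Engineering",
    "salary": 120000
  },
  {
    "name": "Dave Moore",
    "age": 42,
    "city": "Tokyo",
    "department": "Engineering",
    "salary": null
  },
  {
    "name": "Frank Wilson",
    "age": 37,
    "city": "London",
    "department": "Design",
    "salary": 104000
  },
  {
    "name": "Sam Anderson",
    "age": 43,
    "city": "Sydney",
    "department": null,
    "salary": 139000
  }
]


Checking for missing (null) values in 6 records:

  Mia Anderson: salary
  Rosa Jackson: complete
  Tina Moore: complete
  Dave Moore: salary
  Frank Wilson: complete
  Sam Anderson: department

Per field:
  name: 0 missing
  age: 0 missing
  city: 0 missing
  department: 1 missing
  salary: 2 missing

Total missing values: 3
Records with any missing: 3

3 missing values (department: 1, salary: 2); 3 incomplete records


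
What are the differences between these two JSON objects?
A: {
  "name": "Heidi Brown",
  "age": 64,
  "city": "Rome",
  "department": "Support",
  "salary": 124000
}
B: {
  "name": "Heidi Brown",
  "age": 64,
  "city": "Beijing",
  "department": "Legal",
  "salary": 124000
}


Comparing each field (in key order):
  name: same
  age: same
  city: DIFFERENT
  department: DIFFERENT
  salary: same
Differences:
  city: Rome -> Beijing
  department: Support -> Legal

2 field(s) changed

2 changes: city, department


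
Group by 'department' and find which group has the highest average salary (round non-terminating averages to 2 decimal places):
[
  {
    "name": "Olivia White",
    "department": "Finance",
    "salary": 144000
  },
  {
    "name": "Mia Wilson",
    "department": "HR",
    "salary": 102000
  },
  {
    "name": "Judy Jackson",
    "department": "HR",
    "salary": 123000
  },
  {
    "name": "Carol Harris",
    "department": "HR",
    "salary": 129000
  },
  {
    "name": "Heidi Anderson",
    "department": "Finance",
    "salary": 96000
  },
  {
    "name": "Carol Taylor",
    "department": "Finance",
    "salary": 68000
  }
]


Group by: department

Groups:
  Finance: 3 people, avg salary = 308000/3 ≈ $102666.67
  HR: 3 people, avg salary = 354000/3 = $118000

Highest average salary: HR ($118000)

HR ($118000)


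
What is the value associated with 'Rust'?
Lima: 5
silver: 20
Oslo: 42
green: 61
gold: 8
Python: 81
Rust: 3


Looking up key 'Rust'
Value: 3

3


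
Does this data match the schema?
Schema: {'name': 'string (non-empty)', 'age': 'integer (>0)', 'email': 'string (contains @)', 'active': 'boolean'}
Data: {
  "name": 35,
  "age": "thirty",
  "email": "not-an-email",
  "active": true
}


Validating each field against schema:
  name: FAIL (35 is not a string)
  age: FAIL ("thirty" is not an integer)
  email: FAIL ("not-an-email" does not contain @)
  active: OK (boolean)

Result: INVALID (3 errors: name, age, email)

INVALID (3 errors: name, age, email)


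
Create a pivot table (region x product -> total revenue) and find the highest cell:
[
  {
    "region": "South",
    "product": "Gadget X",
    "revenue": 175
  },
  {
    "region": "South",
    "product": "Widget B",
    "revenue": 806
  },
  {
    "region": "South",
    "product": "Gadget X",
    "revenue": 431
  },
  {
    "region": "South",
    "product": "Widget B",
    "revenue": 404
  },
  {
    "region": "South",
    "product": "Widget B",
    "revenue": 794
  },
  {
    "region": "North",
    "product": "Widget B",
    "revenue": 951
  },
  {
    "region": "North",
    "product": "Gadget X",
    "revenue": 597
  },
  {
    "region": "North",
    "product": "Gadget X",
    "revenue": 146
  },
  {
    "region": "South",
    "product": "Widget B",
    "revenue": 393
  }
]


Pivot: region (rows) x product (columns) -> total revenue

     Gadget X      Widget B    
North          743           951  
South          606          2397  

Highest: South / Widget B = $2397

South / Widget B = $2397


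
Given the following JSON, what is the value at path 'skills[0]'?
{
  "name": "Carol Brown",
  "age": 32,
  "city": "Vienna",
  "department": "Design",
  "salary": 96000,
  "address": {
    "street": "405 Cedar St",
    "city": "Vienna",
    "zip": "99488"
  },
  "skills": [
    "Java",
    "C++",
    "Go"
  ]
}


Query: skills[0]
Path: skills -> first element
Value: Java

Java


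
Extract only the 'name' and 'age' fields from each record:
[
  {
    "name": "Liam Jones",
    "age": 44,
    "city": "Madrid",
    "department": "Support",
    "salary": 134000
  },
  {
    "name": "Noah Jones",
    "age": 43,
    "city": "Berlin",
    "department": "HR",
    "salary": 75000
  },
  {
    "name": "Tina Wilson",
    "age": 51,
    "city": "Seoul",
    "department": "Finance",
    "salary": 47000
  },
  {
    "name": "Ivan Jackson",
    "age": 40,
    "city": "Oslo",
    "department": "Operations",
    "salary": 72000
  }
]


Original: 4 records with fields: name, age, city, department, salary
Keep: ['name', 'age']
Drop: ['city', 'department', 'salary']
Result: 4 records, 2 fields each

[
  {
    "name": "Liam Jones",
    "age": 44
  },
  {
    "name": "Noah Jones",
    "age": 43
  },
  {
    "name": "Tina Wilson",
    "age": 51
  },
  {
    "name": "Ivan Jackson",
    "age": 40
  }
]


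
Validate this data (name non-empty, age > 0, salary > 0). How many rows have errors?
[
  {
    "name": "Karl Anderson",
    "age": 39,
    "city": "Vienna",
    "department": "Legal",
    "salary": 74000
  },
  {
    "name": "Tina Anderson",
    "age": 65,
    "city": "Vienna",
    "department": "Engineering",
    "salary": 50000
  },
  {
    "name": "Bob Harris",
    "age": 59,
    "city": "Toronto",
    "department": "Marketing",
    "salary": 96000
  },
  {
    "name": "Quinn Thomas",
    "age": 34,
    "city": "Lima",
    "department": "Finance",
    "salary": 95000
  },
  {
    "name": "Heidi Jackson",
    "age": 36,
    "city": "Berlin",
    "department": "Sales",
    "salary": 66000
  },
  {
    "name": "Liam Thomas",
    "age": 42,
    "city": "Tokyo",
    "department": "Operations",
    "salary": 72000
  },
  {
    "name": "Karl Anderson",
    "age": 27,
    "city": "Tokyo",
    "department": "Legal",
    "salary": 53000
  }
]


Validating 7 records:
Rules: name non-empty, age > 0, salary > 0

  Row 1 (Karl Anderson): OK
  Row 2 (Tina Anderson): OK
  Row 3 (Bob Harris): OK
  Row 4 (Quinn Thomas): OK
  Row 5 (Heidi Jackson): OK
  Row 6 (Liam Thomas): OK
  Row 7 (Karl Anderson): OK

Total errors: 0

0 errors


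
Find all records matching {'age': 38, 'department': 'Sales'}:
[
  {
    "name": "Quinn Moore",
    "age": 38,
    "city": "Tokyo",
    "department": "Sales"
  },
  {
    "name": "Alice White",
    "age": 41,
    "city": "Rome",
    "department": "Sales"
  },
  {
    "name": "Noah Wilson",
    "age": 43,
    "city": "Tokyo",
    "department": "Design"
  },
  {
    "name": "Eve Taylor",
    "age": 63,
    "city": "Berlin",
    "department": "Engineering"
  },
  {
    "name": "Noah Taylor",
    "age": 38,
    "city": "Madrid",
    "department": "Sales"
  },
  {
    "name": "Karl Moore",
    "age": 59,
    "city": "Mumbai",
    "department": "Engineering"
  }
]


Search criteria: {'age': 38, 'department': 'Sales'}

Checking 6 records:
  Quinn Moore: {age: 38, department: Sales} <-- MATCH
  Alice White: {age: 41, department: Sales}
  Noah Wilson: {age: 43, department: Design}
  Eve Taylor: {age: 63, department: Engineering}
  Noah Taylor: {age: 38, department: Sales} <-- MATCH
  Karl Moore: {age: 59, department: Engineering}

Matches: ["Quinn Moore", "Noah Taylor"]

["Quinn Moore", "Noah Taylor"]


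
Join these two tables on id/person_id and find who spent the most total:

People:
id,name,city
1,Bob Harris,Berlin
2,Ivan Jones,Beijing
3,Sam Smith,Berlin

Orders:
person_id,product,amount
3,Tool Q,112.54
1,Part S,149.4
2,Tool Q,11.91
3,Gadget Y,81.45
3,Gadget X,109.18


Join on: people.id = orders.person_id

Joined rows:
  Sam Smith (Berlin) bought Tool Q for $112.54
  Bob Harris (Berlin) bought Part S for $149.4
  Ivan Jones (Beijing) bought Tool Q for $11.91
  Sam Smith (Berlin) bought Gadget Y for $81.45
  Sam Smith (Berlin) bought Gadget X for $109.18

Total per person:
  Sam Smith: $303.17
  Bob Harris: $149.40
  Ivan Jones: $11.91

Top spender: Sam Smith ($303.17)

Sam Smith ($303.17)


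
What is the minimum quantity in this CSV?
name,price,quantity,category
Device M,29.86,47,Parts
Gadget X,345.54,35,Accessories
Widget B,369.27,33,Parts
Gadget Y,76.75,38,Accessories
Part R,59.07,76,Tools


Computing minimum quantity:
Values: [47, 35, 33, 38, 76]
Min = 33

33


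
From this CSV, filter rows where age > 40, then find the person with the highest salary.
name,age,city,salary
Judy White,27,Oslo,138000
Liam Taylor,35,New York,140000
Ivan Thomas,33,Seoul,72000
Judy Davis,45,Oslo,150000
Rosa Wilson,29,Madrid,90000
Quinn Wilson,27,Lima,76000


Filter: age > 40
Sort by: salary (descending)

Filtered records (1):
  Judy Davis, age 45, salary $150000

Highest salary: Judy Davis ($150000)

Judy Davis


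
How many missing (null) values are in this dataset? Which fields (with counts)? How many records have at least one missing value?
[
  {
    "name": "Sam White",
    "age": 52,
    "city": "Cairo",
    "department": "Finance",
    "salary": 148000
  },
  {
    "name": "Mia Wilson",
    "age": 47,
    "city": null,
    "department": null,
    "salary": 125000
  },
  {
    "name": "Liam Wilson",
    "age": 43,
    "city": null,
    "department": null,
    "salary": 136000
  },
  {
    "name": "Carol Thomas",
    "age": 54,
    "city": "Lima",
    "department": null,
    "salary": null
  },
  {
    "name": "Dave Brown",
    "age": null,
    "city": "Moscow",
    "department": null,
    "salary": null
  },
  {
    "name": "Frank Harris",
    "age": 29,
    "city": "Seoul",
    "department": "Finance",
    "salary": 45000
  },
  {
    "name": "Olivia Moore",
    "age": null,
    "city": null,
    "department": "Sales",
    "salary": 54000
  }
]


Checking for missing (null) values in 7 records:

  Sam White: complete
  Mia Wilson: city, department
  Liam Wilson: city, department
  Carol Thomas: department, salary
  Dave Brown: age, department, salary
  Frank Harris: complete
  Olivia Moore: age, city

Per field:
  name: 0 missing
  age: 2 missing
  city: 3 missing
  department: 4 missing
  salary: 2 missing

Total missing values: 11
Records with any missing: 5

11 missing values (age: 2, city: 3, department: 4, salary: 2); 5 incomplete records


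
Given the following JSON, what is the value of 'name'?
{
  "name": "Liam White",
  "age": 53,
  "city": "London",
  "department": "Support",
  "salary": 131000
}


Looking up field 'name'
Value: Liam White

Liam White


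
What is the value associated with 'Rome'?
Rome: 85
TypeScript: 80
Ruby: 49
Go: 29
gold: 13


Looking up key 'Rome'
Value: 85

85


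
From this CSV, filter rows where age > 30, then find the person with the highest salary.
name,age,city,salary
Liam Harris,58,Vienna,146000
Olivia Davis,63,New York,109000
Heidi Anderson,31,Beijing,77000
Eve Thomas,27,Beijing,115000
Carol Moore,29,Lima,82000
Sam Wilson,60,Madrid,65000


Filter: age > 30
Sort by: salary (descending)

Filtered records (4):
  Liam Harris, age 58, salary $146000
  Olivia Davis, age 63, salary $109000
  Heidi Anderson, age 31, salary $77000
  Sam Wilson, age 60, salary $65000

Highest salary: Liam Harris ($146000)

Liam Harris


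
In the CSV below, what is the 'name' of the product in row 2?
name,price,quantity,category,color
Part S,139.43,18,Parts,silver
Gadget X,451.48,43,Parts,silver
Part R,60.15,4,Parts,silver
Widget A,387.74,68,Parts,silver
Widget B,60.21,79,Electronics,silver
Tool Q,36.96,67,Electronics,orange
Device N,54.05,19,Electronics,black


Query: Row 2 ('Gadget X'), column 'name'
Value: Gadget X

Gadget X


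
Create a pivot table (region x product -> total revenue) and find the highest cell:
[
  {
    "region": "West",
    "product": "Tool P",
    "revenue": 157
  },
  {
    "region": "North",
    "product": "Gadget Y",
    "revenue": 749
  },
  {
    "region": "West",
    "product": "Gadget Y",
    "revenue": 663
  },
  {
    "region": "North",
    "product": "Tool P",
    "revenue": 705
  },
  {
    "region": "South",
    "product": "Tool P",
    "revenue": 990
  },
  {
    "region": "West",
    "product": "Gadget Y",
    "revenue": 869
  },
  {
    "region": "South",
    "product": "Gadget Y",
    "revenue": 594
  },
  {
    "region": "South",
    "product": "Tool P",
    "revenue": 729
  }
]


Pivot: region (rows) x product (columns) -> total revenue

     Gadget Y      Tool P      
North          749           705  
South          594          1719  
West          1532           157  

Highest: South / Tool P = $1719

South / Tool P = $1719


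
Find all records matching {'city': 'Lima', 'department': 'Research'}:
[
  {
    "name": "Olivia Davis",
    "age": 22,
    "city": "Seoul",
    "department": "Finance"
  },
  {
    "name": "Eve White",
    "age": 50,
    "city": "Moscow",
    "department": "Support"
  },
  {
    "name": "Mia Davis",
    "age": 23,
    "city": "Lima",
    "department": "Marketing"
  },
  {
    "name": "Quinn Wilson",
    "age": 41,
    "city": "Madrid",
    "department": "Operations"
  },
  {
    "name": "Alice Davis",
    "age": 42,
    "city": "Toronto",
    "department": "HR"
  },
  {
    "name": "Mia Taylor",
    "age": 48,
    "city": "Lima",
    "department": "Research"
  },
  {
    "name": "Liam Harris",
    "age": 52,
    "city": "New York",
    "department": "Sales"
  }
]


Search criteria: {'city': 'Lima', 'department': 'Research'}

Checking 7 records:
  Olivia Davis: {city: Seoul, department: Finance}
  Eve White: {city: Moscow, department: Support}
  Mia Davis: {city: Lima, department: Marketing}
  Quinn Wilson: {city: Madrid, department: Operations}
  Alice Davis: {city: Toronto, department: HR}
  Mia Taylor: {city: Lima, department: Research} <-- MATCH
  Liam Harris: {city: New York, department: Sales}

Matches: ["Mia Taylor"]

["Mia Taylor"]


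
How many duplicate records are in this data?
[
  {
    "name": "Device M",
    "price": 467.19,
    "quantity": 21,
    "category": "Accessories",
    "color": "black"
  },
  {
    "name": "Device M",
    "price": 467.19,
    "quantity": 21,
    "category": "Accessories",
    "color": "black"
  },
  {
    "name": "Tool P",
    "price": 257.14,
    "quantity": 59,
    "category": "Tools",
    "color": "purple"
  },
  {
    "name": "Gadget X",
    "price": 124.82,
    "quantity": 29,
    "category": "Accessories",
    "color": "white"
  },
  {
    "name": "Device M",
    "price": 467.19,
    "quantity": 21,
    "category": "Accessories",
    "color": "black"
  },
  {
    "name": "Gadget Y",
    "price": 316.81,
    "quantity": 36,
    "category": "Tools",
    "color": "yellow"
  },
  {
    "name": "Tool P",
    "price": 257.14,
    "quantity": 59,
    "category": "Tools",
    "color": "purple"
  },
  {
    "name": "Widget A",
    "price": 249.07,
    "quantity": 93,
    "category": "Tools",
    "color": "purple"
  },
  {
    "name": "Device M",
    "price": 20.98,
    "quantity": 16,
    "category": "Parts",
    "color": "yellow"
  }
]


Checking 9 records for duplicates:

  Row 1: Device M ($467.19, qty 21)
  Row 2: Device M ($467.19, qty 21) <-- DUPLICATE
  Row 3: Tool P ($257.14, qty 59)
  Row 4: Gadget X ($124.82, qty 29)
  Row 5: Device M ($467.19, qty 21) <-- DUPLICATE
  Row 6: Gadget Y ($316.81, qty 36)
  Row 7: Tool P ($257.14, qty 59) <-- DUPLICATE
  Row 8: Widget A ($249.07, qty 93)
  Row 9: Device M ($20.98, qty 16)

Duplicates found: 3
Unique records: 6

3 duplicates, 6 unique


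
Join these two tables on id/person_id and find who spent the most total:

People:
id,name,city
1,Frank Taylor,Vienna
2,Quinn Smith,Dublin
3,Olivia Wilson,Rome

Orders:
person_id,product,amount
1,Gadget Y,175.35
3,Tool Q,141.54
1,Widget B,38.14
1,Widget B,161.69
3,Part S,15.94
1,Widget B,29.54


Join on: people.id = orders.person_id

Joined rows:
  Frank Taylor (Vienna) bought Gadget Y for $175.35
  Olivia Wilson (Rome) bought Tool Q for $141.54
  Frank Taylor (Vienna) bought Widget B for $38.14
  Frank Taylor (Vienna) bought Widget B for $161.69
  Olivia Wilson (Rome) bought Part S for $15.94
  Frank Taylor (Vienna) bought Widget B for $29.54

Total per person:
  Frank Taylor: $404.72
  Olivia Wilson: $157.48

Top spender: Frank Taylor ($404.72)

Frank Taylor ($404.72)


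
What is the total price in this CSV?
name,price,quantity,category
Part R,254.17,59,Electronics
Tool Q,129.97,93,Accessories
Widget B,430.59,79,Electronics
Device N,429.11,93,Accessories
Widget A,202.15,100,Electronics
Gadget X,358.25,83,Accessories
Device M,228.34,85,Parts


Computing total price:
Values: [254.17, 129.97, 430.59, 429.11, 202.15, 358.25, 228.34]
Sum = 2032.58

2032.58


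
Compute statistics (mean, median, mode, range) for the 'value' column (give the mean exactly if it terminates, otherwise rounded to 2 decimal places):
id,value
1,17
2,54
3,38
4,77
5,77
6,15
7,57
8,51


Data: [17, 54, 38, 77, 77, 15, 57, 51]
Count: 8
Sum: 386
Mean: 386/8 = 48.25
Sorted: [15, 17, 38, 51, 54, 57, 77, 77]
Median: 52.5
Mode: 77 (2 times)
Range: 77 - 15 = 62
Min: 15, Max: 77

mean=48.25, median=52.5, mode=77, range=62


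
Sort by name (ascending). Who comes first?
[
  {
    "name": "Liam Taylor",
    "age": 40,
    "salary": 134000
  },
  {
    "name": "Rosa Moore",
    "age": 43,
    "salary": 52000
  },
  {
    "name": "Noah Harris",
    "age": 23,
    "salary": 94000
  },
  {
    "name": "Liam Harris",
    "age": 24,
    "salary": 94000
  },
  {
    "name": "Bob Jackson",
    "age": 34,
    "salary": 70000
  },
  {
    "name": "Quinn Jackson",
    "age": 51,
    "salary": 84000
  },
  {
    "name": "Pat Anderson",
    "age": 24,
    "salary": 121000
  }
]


Sort by: name (ascending)

Sorted order:
  1. Bob Jackson (name = Bob Jackson)
  2. Liam Harris (name = Liam Harris)
  3. Liam Taylor (name = Liam Taylor)
  4. Noah Harris (name = Noah Harris)
  5. Pat Anderson (name = Pat Anderson)
  6. Quinn Jackson (name = Quinn Jackson)
  7. Rosa Moore (name = Rosa Moore)

First: Bob Jackson

Bob Jackson


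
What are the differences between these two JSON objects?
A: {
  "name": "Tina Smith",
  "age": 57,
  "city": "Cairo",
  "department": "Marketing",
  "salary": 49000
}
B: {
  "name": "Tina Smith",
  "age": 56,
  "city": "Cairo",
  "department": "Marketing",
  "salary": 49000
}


Comparing each field (in key order):
  name: same
  age: DIFFERENT
  city: same
  department: same
  salary: same
Differences:
  age: 57 -> 56

1 field(s) changed

1 change: age


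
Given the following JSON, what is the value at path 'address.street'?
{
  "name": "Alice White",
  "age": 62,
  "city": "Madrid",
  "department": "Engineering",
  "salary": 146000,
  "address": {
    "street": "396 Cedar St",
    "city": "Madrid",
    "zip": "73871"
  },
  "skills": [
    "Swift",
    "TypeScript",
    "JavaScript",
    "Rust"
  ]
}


Query: address.street
Path: address -> street
Value: 396 Cedar St

396 Cedar St


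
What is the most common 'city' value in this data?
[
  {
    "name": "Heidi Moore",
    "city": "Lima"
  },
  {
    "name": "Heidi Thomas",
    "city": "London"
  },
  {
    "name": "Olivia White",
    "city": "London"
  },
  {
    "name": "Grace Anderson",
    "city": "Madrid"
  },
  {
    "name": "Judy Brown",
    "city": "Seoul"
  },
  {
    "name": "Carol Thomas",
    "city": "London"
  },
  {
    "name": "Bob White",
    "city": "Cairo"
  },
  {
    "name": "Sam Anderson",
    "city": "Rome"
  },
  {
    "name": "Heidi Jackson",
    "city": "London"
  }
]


Counting 'city' values across 9 records:

  London: 4 ####
  Lima: 1 #
  Madrid: 1 #
  Seoul: 1 #
  Cairo: 1 #
  Rome: 1 #

Most common: London (4 times)

London (4 times)


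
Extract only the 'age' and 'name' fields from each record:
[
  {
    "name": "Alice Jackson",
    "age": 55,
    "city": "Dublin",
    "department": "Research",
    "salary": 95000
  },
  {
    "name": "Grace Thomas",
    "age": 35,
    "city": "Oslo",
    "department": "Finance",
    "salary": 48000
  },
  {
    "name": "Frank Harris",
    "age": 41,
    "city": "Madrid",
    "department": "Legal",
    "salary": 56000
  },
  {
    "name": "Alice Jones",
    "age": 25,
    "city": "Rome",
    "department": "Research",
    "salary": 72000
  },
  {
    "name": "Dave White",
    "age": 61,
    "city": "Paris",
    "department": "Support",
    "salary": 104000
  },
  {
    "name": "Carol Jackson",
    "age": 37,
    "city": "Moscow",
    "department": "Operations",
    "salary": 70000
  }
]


Original: 6 records with fields: name, age, city, department, salary
Keep: ['age', 'name']
Drop: ['city', 'department', 'salary']
Result: 6 records, 2 fields each

[
  {
    "age": 55,
    "name": "Alice Jackson"
  },
  {
    "age": 35,
    "name": "Grace Thomas"
  },
  {
    "age": 41,
    "name": "Frank Harris"
  },
  {
    "age": 25,
    "name": "Alice Jones"
  },
  {
    "age": 61,
    "name": "Dave White"
  },
  {
    "age": 37,
    "name": "Carol Jackson"
  }
]


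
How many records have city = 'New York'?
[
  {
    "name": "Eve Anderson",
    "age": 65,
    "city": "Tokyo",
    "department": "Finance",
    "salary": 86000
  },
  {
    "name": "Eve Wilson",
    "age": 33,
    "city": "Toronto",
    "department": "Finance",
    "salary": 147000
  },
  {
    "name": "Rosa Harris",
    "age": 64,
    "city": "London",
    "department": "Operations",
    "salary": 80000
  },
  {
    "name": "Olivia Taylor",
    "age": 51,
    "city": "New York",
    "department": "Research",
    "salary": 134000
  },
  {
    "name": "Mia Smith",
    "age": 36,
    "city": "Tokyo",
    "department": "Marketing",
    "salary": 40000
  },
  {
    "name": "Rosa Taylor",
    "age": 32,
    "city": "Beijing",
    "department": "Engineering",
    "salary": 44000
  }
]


Data: 6 records
Condition: city = 'New York'

Checking each record:
  Eve Anderson: Tokyo
  Eve Wilson: Toronto
  Rosa Harris: London
  Olivia Taylor: New York MATCH
  Mia Smith: Tokyo
  Rosa Taylor: Beijing

Count: 1

1


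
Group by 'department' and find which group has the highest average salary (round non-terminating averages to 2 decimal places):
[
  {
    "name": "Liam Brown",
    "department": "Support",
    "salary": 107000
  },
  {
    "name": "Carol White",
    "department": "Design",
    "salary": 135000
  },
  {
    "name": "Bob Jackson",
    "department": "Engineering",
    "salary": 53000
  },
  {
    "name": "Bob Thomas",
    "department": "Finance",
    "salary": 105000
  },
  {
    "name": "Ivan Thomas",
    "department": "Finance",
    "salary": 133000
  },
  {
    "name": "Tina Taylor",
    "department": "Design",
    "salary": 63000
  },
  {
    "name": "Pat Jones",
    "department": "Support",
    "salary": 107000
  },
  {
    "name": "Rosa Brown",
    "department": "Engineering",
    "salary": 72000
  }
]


Group by: department

Groups:
  Design: 2 people, avg salary = 198000/2 = $99000
  Engineering: 2 people, avg salary = 125000/2 = $62500
  Finance: 2 people, avg salary = 238000/2 = $119000
  Support: 2 people, avg salary = 214000/2 = $107000

Highest average salary: Finance ($119000)

Finance ($119000)


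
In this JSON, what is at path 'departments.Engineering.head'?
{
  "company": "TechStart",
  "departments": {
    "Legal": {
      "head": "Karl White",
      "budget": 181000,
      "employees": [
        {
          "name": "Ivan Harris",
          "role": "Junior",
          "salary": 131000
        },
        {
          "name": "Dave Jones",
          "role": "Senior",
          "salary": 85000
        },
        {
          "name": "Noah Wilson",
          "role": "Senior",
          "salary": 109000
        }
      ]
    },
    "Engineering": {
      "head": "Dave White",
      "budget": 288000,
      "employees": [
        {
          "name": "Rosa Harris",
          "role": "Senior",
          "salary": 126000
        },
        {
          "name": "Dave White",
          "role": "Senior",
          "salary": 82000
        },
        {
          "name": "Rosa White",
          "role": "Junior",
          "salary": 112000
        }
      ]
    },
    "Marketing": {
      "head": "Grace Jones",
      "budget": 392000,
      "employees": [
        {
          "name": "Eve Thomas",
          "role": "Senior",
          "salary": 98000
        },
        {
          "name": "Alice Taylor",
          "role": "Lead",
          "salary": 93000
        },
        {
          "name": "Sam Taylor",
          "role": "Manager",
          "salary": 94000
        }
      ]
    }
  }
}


Path: departments.Engineering.head

Navigate:
  -> departments
  -> Engineering
  -> head = 'Dave White'

Dave White


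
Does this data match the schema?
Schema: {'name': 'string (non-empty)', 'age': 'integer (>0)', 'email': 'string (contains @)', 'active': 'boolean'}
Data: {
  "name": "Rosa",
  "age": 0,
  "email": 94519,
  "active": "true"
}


Validating each field against schema:
  name: OK (non-empty string)
  age: FAIL (0 is not > 0)
  email: FAIL (94519 is not a string)
  active: FAIL ("true" is not a boolean)

Result: INVALID (3 errors: age, email, active)

INVALID (3 errors: age, email, active)


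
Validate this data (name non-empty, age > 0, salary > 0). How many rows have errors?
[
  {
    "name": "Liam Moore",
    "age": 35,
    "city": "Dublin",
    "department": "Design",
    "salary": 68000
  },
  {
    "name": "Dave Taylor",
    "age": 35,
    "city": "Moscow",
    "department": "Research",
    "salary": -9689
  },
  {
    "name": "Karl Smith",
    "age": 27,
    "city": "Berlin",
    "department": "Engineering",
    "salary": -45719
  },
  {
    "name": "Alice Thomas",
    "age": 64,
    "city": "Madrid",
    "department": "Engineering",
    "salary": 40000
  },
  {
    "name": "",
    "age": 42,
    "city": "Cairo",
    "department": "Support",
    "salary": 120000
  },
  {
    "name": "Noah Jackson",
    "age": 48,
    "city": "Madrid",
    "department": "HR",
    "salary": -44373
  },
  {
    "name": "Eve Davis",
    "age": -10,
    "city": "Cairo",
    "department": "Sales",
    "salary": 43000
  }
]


Validating 7 records:
Rules: name non-empty, age > 0, salary > 0

  Row 1 (Liam Moore): OK
  Row 2 (Dave Taylor): negative salary: -9689
  Row 3 (Karl Smith): negative salary: -45719
  Row 4 (Alice Thomas): OK
  Row 5 (???): empty name
  Row 6 (Noah Jackson): negative salary: -44373
  Row 7 (Eve Davis): negative age: -10

Total errors: 5

5 errors


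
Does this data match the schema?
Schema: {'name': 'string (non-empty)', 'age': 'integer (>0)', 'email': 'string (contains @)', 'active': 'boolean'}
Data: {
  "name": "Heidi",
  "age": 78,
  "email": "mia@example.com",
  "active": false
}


Validating each field against schema:
  name: OK (non-empty string)
  age: OK (positive integer)
  email: OK (string with @)
  active: OK (boolean)

Result: VALID

VALID


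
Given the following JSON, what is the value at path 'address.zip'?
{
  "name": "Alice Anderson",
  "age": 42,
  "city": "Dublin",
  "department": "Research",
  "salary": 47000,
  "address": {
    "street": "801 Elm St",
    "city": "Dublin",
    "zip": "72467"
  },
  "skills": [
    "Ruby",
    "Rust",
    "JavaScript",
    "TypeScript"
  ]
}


Query: address.zip
Path: address -> zip
Value: 72467

72467


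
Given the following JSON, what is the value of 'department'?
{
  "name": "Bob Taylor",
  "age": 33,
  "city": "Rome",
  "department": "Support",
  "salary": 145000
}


Looking up field 'department'
Value: Support

Support


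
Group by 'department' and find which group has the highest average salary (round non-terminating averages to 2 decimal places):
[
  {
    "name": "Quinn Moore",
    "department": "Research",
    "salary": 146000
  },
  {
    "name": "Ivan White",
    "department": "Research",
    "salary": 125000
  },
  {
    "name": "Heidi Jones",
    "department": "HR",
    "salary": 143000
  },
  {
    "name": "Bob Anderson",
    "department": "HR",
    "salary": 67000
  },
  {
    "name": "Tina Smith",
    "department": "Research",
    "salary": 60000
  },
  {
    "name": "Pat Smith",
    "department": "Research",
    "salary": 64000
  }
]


Group by: department

Groups:
  HR: 2 people, avg salary = 210000/2 = $105000
  Research: 4 people, avg salary = 395000/4 = $98750

Highest average salary: HR ($105000)

HR ($105000)


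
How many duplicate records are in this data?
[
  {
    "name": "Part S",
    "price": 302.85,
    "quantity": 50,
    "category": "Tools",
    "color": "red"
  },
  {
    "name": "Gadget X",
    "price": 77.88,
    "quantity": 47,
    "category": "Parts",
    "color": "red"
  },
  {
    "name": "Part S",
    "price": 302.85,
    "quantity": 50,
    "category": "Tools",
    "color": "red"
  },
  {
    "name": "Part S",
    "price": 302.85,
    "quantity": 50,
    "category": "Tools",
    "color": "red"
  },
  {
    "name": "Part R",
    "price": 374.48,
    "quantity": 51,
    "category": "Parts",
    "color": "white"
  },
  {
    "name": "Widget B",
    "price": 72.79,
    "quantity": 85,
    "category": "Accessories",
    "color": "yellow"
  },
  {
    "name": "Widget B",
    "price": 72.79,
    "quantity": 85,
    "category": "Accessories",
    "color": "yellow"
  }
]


Checking 7 records for duplicates:

  Row 1: Part S ($302.85, qty 50)
  Row 2: Gadget X ($77.88, qty 47)
  Row 3: Part S ($302.85, qty 50) <-- DUPLICATE
  Row 4: Part S ($302.85, qty 50) <-- DUPLICATE
  Row 5: Part R ($374.48, qty 51)
  Row 6: Widget B ($72.79, qty 85)
  Row 7: Widget B ($72.79, qty 85) <-- DUPLICATE

Duplicates found: 3
Unique records: 4

3 duplicates, 4 unique


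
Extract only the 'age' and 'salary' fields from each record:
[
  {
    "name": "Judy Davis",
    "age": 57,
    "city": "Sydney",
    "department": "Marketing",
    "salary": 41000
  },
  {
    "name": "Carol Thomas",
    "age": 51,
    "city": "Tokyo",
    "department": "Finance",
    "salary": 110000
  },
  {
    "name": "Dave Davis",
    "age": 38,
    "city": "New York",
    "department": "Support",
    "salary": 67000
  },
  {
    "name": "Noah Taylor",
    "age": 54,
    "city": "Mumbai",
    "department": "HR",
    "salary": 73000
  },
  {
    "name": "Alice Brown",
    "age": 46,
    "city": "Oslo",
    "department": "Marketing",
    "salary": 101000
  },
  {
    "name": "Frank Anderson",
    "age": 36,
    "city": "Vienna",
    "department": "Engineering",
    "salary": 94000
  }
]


Original: 6 records with fields: name, age, city, department, salary
Keep: ['age', 'salary']
Drop: ['name', 'city', 'department']
Result: 6 records, 2 fields each

[
  {
    "age": 57,
    "salary": 41000
  },
  {
    "age": 51,
    "salary": 110000
  },
  {
    "age": 38,
    "salary": 67000
  },
  {
    "age": 54,
    "salary": 73000
  },
  {
    "age": 46,
    "salary": 101000
  },
  {
    "age": 36,
    "salary": 94000
  }
]


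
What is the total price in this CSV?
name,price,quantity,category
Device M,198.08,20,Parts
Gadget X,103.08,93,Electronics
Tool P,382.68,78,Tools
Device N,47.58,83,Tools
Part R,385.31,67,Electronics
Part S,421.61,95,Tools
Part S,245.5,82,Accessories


Computing total price:
Values: [198.08, 103.08, 382.68, 47.58, 385.31, 421.61, 245.5]
Sum = 1783.84

1783.84


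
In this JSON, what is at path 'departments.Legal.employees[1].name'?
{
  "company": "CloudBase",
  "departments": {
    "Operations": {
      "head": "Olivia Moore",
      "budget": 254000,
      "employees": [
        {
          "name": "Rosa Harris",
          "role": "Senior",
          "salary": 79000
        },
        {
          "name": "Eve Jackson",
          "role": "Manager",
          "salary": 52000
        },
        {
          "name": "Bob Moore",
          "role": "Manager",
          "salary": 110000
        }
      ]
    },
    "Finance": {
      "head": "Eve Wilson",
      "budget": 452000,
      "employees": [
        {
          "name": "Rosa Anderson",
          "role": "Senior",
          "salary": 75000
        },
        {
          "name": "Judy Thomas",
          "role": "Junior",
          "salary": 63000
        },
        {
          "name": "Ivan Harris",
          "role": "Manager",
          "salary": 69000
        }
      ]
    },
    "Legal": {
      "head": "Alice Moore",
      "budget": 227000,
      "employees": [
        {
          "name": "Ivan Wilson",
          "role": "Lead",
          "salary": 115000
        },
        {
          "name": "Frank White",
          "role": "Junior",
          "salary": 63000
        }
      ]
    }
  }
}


Path: departments.Legal.employees[1].name

Navigate:
  -> departments
  -> Legal
  -> employees[1].name = 'Frank White'

Frank White


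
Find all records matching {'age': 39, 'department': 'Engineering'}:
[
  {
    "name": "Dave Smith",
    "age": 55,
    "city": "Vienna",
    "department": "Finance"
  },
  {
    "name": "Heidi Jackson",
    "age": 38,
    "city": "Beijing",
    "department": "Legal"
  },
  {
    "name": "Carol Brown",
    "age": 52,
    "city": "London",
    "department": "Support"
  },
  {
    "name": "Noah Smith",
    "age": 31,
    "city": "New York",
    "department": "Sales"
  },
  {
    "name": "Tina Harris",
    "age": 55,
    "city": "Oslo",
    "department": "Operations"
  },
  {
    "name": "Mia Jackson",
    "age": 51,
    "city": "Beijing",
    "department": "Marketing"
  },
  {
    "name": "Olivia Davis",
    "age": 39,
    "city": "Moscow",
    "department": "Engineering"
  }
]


Search criteria: {'age': 39, 'department': 'Engineering'}

Checking 7 records:
  Dave Smith: {age: 55, department: Finance}
  Heidi Jackson: {age: 38, department: Legal}
  Carol Brown: {age: 52, department: Support}
  Noah Smith: {age: 31, department: Sales}
  Tina Harris: {age: 55, department: Operations}
  Mia Jackson: {age: 51, department: Marketing}
  Olivia Davis: {age: 39, department: Engineering} <-- MATCH

Matches: ["Olivia Davis"]

["Olivia Davis"]
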